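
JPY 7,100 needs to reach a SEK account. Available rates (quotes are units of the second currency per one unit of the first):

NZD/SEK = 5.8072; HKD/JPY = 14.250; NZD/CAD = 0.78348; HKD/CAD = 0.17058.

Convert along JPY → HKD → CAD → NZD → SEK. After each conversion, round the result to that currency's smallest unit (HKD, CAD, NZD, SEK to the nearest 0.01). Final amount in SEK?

SEK 629.97

JPY 7,100 ÷ 14.250 = HKD 498.25
HKD 498.25 × 0.17058 = CAD 84.99
CAD 84.99 ÷ 0.78348 = NZD 108.48
NZD 108.48 × 5.8072 = SEK 629.97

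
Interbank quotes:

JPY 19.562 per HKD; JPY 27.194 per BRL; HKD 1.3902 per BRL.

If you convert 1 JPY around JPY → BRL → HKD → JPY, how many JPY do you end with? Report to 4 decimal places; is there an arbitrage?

Around JPY → BRL → HKD → JPY: 1 ÷ 27.194 × 1.3902 × 19.562 = 1.000040
Product ≈ 1 (deviation 0.004%, within rounding noise).

1.0000 (no arbitrage)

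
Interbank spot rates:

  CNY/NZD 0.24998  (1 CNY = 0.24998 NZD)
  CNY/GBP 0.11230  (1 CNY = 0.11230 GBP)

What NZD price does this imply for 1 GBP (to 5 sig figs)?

GBP/NZD = 2.2260

1 GBP ÷ 0.11230 = 8.90472 CNY
8.90472 CNY × 0.24998 = 2.226 NZD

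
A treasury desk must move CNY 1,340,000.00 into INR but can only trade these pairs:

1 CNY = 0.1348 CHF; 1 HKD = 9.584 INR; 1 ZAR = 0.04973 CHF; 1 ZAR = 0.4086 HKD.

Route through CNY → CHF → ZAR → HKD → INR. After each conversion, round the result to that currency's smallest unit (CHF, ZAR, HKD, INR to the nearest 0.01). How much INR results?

INR 14,223,988.66

CNY 1,340,000.00 × 0.1348 = CHF 180,632.00
CHF 180,632.00 ÷ 0.04973 = ZAR 3,632,254.17
ZAR 3,632,254.17 × 0.4086 = HKD 1,484,139.05
HKD 1,484,139.05 × 9.584 = INR 14,223,988.66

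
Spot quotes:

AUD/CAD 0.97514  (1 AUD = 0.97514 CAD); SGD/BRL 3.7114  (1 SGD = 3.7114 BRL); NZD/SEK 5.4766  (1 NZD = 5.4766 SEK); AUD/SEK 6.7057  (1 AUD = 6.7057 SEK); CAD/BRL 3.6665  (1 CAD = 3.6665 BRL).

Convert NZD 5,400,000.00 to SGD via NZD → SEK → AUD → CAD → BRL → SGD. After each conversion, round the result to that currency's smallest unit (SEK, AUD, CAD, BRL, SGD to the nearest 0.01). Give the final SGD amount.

NZD 5,400,000.00 × 5.4766 = SEK 29,573,640.00
SEK 29,573,640.00 ÷ 6.7057 = AUD 4,410,224.14
AUD 4,410,224.14 × 0.97514 = CAD 4,300,585.97
CAD 4,300,585.97 × 3.6665 = BRL 15,768,098.46
BRL 15,768,098.46 ÷ 3.7114 = SGD 4,248,558.08

SGD 4,248,558.08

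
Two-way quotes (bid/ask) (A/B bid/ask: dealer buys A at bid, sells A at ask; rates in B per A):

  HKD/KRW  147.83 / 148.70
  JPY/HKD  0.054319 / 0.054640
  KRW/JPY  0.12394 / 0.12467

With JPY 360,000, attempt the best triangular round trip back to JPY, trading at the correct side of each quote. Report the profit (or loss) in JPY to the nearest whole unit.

Net result: JPY -1,715 (no profitable arbitrage after spreads)

Best loop JPY → HKD → KRW → JPY:
JPY 360,000 × 0.054319 (sell JPY at bid) = HKD 19,554.84
HKD 19,554.84 × 147.83 (sell HKD at bid) = KRW 2,890,792
KRW 2,890,792 × 0.12394 (sell KRW at bid) = JPY 358,285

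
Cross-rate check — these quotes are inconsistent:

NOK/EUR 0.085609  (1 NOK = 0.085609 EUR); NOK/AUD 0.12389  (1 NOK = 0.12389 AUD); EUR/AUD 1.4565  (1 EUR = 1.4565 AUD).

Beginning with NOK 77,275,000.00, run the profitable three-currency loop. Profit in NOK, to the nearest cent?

Profitable loop is NOK → EUR → AUD → NOK:
NOK 77,275,000.00 × 0.085609 = EUR 6,615,435.48
EUR 6,615,435.48 × 1.4565 = AUD 9,635,381.77
AUD 9,635,381.77 ÷ 0.12389 = NOK 77,773,684.47
Profit = NOK 77,773,684.47 − NOK 77,275,000.00

Profit: NOK 498,684.47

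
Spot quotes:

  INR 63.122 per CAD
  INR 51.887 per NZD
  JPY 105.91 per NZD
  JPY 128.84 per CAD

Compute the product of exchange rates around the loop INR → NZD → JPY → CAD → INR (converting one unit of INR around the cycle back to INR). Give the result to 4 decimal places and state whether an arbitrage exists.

1.0000 (no arbitrage)

Around INR → NZD → JPY → CAD → INR: 1 ÷ 51.887 × 105.91 ÷ 128.84 × 63.122 = 1.000019
Product ≈ 1 (deviation 0.002%, within rounding noise).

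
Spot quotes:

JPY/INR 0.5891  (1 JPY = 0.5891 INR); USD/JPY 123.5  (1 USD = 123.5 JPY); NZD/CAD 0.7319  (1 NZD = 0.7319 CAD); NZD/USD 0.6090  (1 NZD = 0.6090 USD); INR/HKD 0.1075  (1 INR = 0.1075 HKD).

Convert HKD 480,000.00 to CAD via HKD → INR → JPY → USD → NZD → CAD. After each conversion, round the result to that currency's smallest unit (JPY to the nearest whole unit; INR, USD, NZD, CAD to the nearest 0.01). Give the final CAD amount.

HKD 480,000.00 ÷ 0.1075 = INR 4,465,116.28
INR 4,465,116.28 ÷ 0.5891 = JPY 7,579,556
JPY 7,579,556 ÷ 123.5 = USD 61,372.92
USD 61,372.92 ÷ 0.6090 = NZD 100,776.55
NZD 100,776.55 × 0.7319 = CAD 73,758.36

CAD 73,758.36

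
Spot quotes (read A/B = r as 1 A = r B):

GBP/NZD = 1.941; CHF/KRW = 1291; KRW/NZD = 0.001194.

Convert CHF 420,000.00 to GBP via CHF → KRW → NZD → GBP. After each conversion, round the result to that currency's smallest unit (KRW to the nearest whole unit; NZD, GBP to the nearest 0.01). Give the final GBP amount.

CHF 420,000.00 × 1291 = KRW 542,220,000
KRW 542,220,000 × 0.001194 = NZD 647,410.68
NZD 647,410.68 ÷ 1.941 = GBP 333,544.91

GBP 333,544.91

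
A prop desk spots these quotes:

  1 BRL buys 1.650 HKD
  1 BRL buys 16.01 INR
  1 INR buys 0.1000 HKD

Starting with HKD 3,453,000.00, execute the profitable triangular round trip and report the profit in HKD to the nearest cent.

Profit: HKD 105,682.07

Profitable loop is HKD → INR → BRL → HKD:
HKD 3,453,000.00 ÷ 0.1000 = INR 34,530,000.00
INR 34,530,000.00 ÷ 16.01 = BRL 2,156,777.01
BRL 2,156,777.01 × 1.650 = HKD 3,558,682.07
Profit = HKD 3,558,682.07 − HKD 3,453,000.00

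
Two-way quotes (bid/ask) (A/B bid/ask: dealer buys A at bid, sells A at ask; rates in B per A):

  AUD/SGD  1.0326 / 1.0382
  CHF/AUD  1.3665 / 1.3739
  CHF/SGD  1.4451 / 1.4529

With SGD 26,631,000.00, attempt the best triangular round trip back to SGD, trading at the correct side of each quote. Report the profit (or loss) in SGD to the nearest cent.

Net profit: SGD 349,452.40

Best loop SGD → AUD → CHF → SGD:
SGD 26,631,000.00 ÷ 1.0382 (buy AUD at ask) = AUD 25,651,126.95
AUD 25,651,126.95 ÷ 1.3739 (buy CHF at ask) = CHF 18,670,301.30
CHF 18,670,301.30 × 1.4451 (sell CHF at bid) = SGD 26,980,452.40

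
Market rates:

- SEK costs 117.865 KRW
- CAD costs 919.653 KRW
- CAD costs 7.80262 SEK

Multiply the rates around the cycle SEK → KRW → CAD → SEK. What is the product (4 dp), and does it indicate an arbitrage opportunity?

1.0000 (no arbitrage)

Around SEK → KRW → CAD → SEK: 1 × 117.865 ÷ 919.653 × 7.80262 = 1.000003
Product ≈ 1 (deviation 0.000%, within rounding noise).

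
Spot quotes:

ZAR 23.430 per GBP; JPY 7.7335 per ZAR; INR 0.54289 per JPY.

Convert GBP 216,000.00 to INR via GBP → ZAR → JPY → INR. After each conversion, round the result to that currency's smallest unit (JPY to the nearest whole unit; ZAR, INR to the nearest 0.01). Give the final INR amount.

INR 21,247,799.83

GBP 216,000.00 × 23.430 = ZAR 5,060,880.00
ZAR 5,060,880.00 × 7.7335 = JPY 39,138,315
JPY 39,138,315 × 0.54289 = INR 21,247,799.83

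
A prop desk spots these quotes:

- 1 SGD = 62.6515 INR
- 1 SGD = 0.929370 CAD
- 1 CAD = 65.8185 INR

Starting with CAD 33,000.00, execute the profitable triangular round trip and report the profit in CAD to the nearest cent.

Profit: CAD 799.38

Profitable loop is CAD → SGD → INR → CAD:
CAD 33,000.00 ÷ 0.929370 = SGD 35,507.92
SGD 35,507.92 × 62.6515 = INR 2,224,624.75
INR 2,224,624.75 ÷ 65.8185 = CAD 33,799.38
Profit = CAD 33,799.38 − CAD 33,000.00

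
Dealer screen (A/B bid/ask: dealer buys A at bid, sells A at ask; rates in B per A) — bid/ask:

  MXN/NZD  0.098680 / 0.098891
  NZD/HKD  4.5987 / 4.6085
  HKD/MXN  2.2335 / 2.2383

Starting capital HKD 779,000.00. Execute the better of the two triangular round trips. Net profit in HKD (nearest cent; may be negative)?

Best loop HKD → MXN → NZD → HKD:
HKD 779,000.00 × 2.2335 (sell HKD at bid) = MXN 1,739,896.50
MXN 1,739,896.50 × 0.098680 (sell MXN at bid) = NZD 171,692.99
NZD 171,692.99 × 4.5987 (sell NZD at bid) = HKD 789,564.54

Net profit: HKD 10,564.54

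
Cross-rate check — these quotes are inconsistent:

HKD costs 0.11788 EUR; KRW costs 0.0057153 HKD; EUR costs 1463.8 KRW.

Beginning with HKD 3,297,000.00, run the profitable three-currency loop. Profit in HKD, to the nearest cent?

Profitable loop is HKD → KRW → EUR → HKD:
HKD 3,297,000.00 ÷ 0.0057153 = KRW 576,872,605
KRW 576,872,605 ÷ 1463.8 = EUR 394,092.50
EUR 394,092.50 ÷ 0.11788 = HKD 3,343,166.80
Profit = HKD 3,343,166.80 − HKD 3,297,000.00

Profit: HKD 46,166.80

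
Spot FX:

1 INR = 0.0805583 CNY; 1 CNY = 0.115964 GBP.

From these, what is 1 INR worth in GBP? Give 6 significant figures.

INR/GBP = 0.00934186

1 INR × 0.0805583 = 0.0805583 CNY
0.0805583 CNY × 0.115964 = 0.00934186 GBP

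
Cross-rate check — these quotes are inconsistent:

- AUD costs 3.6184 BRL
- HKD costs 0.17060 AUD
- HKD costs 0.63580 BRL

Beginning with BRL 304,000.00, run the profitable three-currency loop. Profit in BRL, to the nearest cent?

Profit: BRL 9,111.13

Profitable loop is BRL → AUD → HKD → BRL:
BRL 304,000.00 ÷ 3.6184 = AUD 84,015.03
AUD 84,015.03 ÷ 0.17060 = HKD 492,467.96
HKD 492,467.96 × 0.63580 = BRL 313,111.13
Profit = BRL 313,111.13 − BRL 304,000.00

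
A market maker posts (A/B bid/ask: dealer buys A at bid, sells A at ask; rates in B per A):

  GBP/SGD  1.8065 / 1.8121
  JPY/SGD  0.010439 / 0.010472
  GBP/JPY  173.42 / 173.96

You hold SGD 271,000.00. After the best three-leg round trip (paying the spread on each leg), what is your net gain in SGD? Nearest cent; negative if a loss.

Best loop SGD → GBP → JPY → SGD:
SGD 271,000.00 ÷ 1.8121 (buy GBP at ask) = GBP 149,550.25
GBP 149,550.25 × 173.42 (sell GBP at bid) = JPY 25,935,004
JPY 25,935,004 × 0.010439 (sell JPY at bid) = SGD 270,735.50

Net result: SGD -264.50 (no profitable arbitrage after spreads)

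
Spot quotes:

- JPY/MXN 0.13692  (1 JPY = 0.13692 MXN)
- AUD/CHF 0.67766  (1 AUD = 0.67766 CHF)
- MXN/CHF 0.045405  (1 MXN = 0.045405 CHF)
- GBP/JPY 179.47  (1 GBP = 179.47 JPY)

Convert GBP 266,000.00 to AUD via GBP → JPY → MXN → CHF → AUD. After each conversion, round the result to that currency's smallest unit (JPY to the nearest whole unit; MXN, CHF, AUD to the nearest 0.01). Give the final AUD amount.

AUD 437,957.75

GBP 266,000.00 × 179.47 = JPY 47,739,020
JPY 47,739,020 × 0.13692 = MXN 6,536,426.62
MXN 6,536,426.62 × 0.045405 = CHF 296,786.45
CHF 296,786.45 ÷ 0.67766 = AUD 437,957.75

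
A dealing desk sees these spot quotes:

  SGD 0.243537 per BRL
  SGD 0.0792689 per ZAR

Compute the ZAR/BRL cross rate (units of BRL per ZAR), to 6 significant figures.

ZAR/BRL = 0.325490

1 ZAR × 0.0792689 = 0.0792689 SGD
0.0792689 SGD ÷ 0.243537 = 0.32549 BRL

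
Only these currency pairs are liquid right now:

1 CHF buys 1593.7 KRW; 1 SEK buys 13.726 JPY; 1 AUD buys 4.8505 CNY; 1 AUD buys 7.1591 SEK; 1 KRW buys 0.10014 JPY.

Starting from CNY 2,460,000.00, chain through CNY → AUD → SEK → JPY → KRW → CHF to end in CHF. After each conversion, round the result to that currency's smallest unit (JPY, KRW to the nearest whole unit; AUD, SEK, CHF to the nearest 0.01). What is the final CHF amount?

CNY 2,460,000.00 ÷ 4.8505 = AUD 507,164.21
AUD 507,164.21 × 7.1591 = SEK 3,630,839.30
SEK 3,630,839.30 × 13.726 = JPY 49,836,900
JPY 49,836,900 ÷ 0.10014 = KRW 497,672,259
KRW 497,672,259 ÷ 1593.7 = CHF 312,274.74

CHF 312,274.74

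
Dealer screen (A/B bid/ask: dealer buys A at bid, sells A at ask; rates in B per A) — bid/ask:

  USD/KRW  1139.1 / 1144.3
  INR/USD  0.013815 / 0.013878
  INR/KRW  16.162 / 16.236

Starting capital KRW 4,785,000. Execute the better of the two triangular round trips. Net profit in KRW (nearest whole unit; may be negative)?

Best loop KRW → USD → INR → KRW:
KRW 4,785,000 ÷ 1144.3 (buy USD at ask) = USD 4,181.60
USD 4,181.60 ÷ 0.013878 (buy INR at ask) = INR 301,311.12
INR 301,311.12 × 16.162 (sell INR at bid) = KRW 4,869,790

Net profit: KRW 84,790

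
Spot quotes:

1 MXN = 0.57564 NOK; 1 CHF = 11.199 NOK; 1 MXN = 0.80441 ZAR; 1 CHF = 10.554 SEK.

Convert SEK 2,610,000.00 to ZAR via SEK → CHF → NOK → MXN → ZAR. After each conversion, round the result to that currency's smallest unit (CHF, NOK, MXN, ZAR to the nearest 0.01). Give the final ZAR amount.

SEK 2,610,000.00 ÷ 10.554 = CHF 247,299.60
CHF 247,299.60 × 11.199 = NOK 2,769,508.22
NOK 2,769,508.22 ÷ 0.57564 = MXN 4,811,180.98
MXN 4,811,180.98 × 0.80441 = ZAR 3,870,162.09

ZAR 3,870,162.09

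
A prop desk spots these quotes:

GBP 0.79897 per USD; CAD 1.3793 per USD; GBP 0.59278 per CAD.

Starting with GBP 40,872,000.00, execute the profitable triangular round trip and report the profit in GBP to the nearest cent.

Profit: GBP 954,131.23

Profitable loop is GBP → USD → CAD → GBP:
GBP 40,872,000.00 ÷ 0.79897 = USD 51,155,863.17
USD 51,155,863.17 × 1.3793 = CAD 70,559,282.08
CAD 70,559,282.08 × 0.59278 = GBP 41,826,131.23
Profit = GBP 41,826,131.23 − GBP 40,872,000.00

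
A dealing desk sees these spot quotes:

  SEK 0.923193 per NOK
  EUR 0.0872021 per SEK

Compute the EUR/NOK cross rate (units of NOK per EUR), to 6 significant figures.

1 EUR ÷ 0.0872021 = 11.4676 SEK
11.4676 SEK ÷ 0.923193 = 12.4217 NOK

EUR/NOK = 12.4217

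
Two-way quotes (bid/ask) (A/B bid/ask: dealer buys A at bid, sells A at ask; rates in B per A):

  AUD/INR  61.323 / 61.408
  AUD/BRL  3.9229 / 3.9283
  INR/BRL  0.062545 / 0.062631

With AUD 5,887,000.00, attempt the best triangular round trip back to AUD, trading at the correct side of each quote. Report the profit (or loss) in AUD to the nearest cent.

Net profit: AUD 117,639.99

Best loop AUD → BRL → INR → AUD:
AUD 5,887,000.00 × 3.9229 (sell AUD at bid) = BRL 23,094,112.30
BRL 23,094,112.30 ÷ 0.062631 (buy INR at ask) = INR 368,732,932.57
INR 368,732,932.57 ÷ 61.408 (buy AUD at ask) = AUD 6,004,639.99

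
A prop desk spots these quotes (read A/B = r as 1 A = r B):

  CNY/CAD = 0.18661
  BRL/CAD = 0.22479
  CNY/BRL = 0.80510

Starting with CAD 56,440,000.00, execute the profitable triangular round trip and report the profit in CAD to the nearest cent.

Profitable loop is CAD → BRL → CNY → CAD:
CAD 56,440,000.00 ÷ 0.22479 = BRL 251,078,784.64
BRL 251,078,784.64 ÷ 0.80510 = CNY 311,860,370.94
CNY 311,860,370.94 × 0.18661 = CAD 58,196,263.82
Profit = CAD 58,196,263.82 − CAD 56,440,000.00

Profit: CAD 1,756,263.82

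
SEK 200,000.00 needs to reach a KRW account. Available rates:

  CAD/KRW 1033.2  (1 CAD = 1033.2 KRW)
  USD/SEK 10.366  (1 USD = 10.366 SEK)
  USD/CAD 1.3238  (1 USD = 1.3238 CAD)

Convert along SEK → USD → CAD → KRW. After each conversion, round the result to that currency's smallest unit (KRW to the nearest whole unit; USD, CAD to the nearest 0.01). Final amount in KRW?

SEK 200,000.00 ÷ 10.366 = USD 19,293.85
USD 19,293.85 × 1.3238 = CAD 25,541.20
CAD 25,541.20 × 1033.2 = KRW 26,389,168

KRW 26,389,168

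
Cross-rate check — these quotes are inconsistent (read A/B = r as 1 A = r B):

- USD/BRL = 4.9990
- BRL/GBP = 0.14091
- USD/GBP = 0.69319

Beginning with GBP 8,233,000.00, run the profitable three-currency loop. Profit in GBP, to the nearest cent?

Profit: GBP 133,248.85

Profitable loop is GBP → USD → BRL → GBP:
GBP 8,233,000.00 ÷ 0.69319 = USD 11,876,974.57
USD 11,876,974.57 × 4.9990 = BRL 59,372,995.86
BRL 59,372,995.86 × 0.14091 = GBP 8,366,248.85
Profit = GBP 8,366,248.85 − GBP 8,233,000.00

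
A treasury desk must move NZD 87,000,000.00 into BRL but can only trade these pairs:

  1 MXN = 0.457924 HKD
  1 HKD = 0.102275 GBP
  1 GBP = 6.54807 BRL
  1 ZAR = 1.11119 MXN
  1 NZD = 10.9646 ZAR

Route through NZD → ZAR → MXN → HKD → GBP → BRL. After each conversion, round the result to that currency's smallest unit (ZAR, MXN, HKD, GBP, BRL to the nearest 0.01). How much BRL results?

NZD 87,000,000.00 × 10.9646 = ZAR 953,920,200.00
ZAR 953,920,200.00 × 1.11119 = MXN 1,059,986,587.04
MXN 1,059,986,587.04 × 0.457924 = HKD 485,393,297.88
HKD 485,393,297.88 × 0.102275 = GBP 49,643,599.54
GBP 49,643,599.54 × 6.54807 = BRL 325,069,764.84

BRL 325,069,764.84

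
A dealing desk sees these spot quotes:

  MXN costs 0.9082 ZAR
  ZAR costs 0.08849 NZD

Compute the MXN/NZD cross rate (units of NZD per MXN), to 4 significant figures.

MXN/NZD = 0.08037

1 MXN × 0.9082 = 0.9082 ZAR
0.9082 ZAR × 0.08849 = 0.0803666 NZD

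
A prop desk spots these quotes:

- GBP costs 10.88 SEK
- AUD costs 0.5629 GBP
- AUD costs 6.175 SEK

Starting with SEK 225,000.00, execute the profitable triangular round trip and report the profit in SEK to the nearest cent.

Profitable loop is SEK → GBP → AUD → SEK:
SEK 225,000.00 ÷ 10.88 = GBP 20,680.15
GBP 20,680.15 ÷ 0.5629 = AUD 36,738.58
AUD 36,738.58 × 6.175 = SEK 226,860.74
Profit = SEK 226,860.74 − SEK 225,000.00

Profit: SEK 1,860.74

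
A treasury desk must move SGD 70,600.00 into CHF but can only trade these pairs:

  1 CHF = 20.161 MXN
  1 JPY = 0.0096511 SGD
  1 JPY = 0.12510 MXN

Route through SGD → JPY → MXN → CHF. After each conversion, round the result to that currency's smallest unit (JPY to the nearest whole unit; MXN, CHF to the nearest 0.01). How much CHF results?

CHF 45,391.35

SGD 70,600.00 ÷ 0.0096511 = JPY 7,315,228
JPY 7,315,228 × 0.12510 = MXN 915,135.02
MXN 915,135.02 ÷ 20.161 = CHF 45,391.35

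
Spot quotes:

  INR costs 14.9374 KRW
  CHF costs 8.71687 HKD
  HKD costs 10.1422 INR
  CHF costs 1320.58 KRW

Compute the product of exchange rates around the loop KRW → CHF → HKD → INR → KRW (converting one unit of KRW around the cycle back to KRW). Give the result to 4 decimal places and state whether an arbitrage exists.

1.0000 (no arbitrage)

Around KRW → CHF → HKD → INR → KRW: 1 ÷ 1320.58 × 8.71687 × 10.1422 × 14.9374 = 1.000007
Product ≈ 1 (deviation 0.001%, within rounding noise).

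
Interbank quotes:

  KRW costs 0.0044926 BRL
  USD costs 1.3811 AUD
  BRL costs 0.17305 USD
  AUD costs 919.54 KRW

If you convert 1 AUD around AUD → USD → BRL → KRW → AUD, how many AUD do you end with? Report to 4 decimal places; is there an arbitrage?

1.0128 (arbitrage exists)

Around AUD → USD → BRL → KRW → AUD: 1 ÷ 1.3811 ÷ 0.17305 ÷ 0.0044926 ÷ 919.54 = 1.012826
Product > 1; profitable direction is AUD → USD → BRL → KRW → AUD.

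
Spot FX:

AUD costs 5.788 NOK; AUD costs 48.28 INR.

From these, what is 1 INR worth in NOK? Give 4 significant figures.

1 INR ÷ 48.28 = 0.0207125 AUD
0.0207125 AUD × 5.788 = 0.119884 NOK

INR/NOK = 0.1199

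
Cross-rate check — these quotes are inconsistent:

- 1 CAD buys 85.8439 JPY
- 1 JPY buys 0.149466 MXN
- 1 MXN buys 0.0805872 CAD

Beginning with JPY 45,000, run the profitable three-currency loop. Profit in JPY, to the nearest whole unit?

Profitable loop is JPY → MXN → CAD → JPY:
JPY 45,000 × 0.149466 = MXN 6,725.97
MXN 6,725.97 × 0.0805872 = CAD 542.03
CAD 542.03 × 85.8439 = JPY 46,530
Profit = JPY 46,530 − JPY 45,000

Profit: JPY 1,530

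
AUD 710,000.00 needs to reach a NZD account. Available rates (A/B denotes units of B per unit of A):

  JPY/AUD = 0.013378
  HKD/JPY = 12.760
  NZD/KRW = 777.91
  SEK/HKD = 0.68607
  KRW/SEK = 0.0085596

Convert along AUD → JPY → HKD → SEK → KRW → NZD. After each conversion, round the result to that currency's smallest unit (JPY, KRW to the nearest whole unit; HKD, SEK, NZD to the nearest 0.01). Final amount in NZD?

NZD 910,469.14

AUD 710,000.00 ÷ 0.013378 = JPY 53,072,208
JPY 53,072,208 ÷ 12.760 = HKD 4,159,263.95
HKD 4,159,263.95 ÷ 0.68607 = SEK 6,062,448.37
SEK 6,062,448.37 ÷ 0.0085596 = KRW 708,263,046
KRW 708,263,046 ÷ 777.91 = NZD 910,469.14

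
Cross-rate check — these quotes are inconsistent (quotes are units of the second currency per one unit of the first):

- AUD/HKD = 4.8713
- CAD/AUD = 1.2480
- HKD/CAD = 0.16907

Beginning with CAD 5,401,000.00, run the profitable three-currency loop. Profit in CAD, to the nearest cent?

Profit: CAD 150,370.23

Profitable loop is CAD → AUD → HKD → CAD:
CAD 5,401,000.00 × 1.2480 = AUD 6,740,448.00
AUD 6,740,448.00 × 4.8713 = HKD 32,834,744.34
HKD 32,834,744.34 × 0.16907 = CAD 5,551,370.23
Profit = CAD 5,551,370.23 − CAD 5,401,000.00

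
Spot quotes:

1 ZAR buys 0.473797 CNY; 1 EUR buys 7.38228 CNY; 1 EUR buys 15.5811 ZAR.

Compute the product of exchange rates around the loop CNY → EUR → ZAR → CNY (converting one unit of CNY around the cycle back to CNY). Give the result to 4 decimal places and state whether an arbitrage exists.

1.0000 (no arbitrage)

Around CNY → EUR → ZAR → CNY: 1 ÷ 7.38228 × 15.5811 × 0.473797 = 1.000000
Product ≈ 1 (deviation 0.000%, within rounding noise).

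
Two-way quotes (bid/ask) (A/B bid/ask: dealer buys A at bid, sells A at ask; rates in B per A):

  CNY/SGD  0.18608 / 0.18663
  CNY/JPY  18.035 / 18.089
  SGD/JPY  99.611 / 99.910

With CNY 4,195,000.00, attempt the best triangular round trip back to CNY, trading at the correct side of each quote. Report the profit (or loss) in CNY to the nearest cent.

Net profit: CNY 103,573.96

Best loop CNY → SGD → JPY → CNY:
CNY 4,195,000.00 × 0.18608 (sell CNY at bid) = SGD 780,605.60
SGD 780,605.60 × 99.611 (sell SGD at bid) = JPY 77,756,904
JPY 77,756,904 ÷ 18.089 (buy CNY at ask) = CNY 4,298,573.96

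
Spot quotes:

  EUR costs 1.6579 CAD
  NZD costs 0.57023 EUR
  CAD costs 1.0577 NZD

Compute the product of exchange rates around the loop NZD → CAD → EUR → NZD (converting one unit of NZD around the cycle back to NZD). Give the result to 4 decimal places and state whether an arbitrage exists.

1.0001 (no arbitrage)

Around NZD → CAD → EUR → NZD: 1 ÷ 1.0577 ÷ 1.6579 ÷ 0.57023 = 1.000067
Product ≈ 1 (deviation 0.007%, within rounding noise).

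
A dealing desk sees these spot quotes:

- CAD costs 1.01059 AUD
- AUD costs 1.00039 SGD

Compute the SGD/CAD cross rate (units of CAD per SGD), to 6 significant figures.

SGD/CAD = 0.989135

1 SGD ÷ 1.00039 = 0.99961 AUD
0.99961 AUD ÷ 1.01059 = 0.989135 CAD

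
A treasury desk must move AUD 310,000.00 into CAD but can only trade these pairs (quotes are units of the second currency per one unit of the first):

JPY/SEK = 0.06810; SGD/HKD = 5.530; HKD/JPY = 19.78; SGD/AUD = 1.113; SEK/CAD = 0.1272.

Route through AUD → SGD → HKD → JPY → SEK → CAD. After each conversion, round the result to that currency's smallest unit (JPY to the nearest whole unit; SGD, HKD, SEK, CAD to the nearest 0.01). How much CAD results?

AUD 310,000.00 ÷ 1.113 = SGD 278,526.50
SGD 278,526.50 × 5.530 = HKD 1,540,251.55
HKD 1,540,251.55 × 19.78 = JPY 30,466,176
JPY 30,466,176 × 0.06810 = SEK 2,074,746.59
SEK 2,074,746.59 × 0.1272 = CAD 263,907.77

CAD 263,907.77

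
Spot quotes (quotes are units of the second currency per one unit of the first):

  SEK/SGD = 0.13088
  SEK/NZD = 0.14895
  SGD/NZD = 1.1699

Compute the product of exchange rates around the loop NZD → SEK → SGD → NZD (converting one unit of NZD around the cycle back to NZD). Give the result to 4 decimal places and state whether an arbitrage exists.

1.0280 (arbitrage exists)

Around NZD → SEK → SGD → NZD: 1 ÷ 0.14895 × 0.13088 × 1.1699 = 1.027973
Product > 1; profitable direction is NZD → SEK → SGD → NZD.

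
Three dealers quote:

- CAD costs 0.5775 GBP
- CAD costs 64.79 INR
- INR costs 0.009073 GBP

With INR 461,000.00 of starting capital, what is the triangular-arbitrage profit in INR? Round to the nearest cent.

Profitable loop is INR → GBP → CAD → INR:
INR 461,000.00 × 0.009073 = GBP 4,182.65
GBP 4,182.65 ÷ 0.5775 = CAD 7,242.69
CAD 7,242.69 × 64.79 = INR 469,253.83
Profit = INR 469,253.83 − INR 461,000.00

Profit: INR 8,253.83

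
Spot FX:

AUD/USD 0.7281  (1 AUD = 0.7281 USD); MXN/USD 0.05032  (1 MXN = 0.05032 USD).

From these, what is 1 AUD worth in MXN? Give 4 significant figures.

AUD/MXN = 14.47

1 AUD × 0.7281 = 0.7281 USD
0.7281 USD ÷ 0.05032 = 14.4694 MXN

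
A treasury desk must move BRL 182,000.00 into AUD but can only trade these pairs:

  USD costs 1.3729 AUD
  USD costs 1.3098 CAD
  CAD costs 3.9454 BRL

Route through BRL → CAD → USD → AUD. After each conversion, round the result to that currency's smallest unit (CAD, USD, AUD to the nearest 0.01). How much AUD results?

BRL 182,000.00 ÷ 3.9454 = CAD 46,129.67
CAD 46,129.67 ÷ 1.3098 = USD 35,218.87
USD 35,218.87 × 1.3729 = AUD 48,351.99

AUD 48,351.99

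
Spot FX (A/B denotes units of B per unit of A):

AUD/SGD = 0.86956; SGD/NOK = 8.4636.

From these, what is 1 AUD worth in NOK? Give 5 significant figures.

AUD/NOK = 7.3596

1 AUD × 0.86956 = 0.86956 SGD
0.86956 SGD × 8.4636 = 7.35961 NOK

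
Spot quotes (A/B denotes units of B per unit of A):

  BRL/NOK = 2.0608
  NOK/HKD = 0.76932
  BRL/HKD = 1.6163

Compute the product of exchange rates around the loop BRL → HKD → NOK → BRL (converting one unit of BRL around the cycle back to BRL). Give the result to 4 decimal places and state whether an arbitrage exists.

Around BRL → HKD → NOK → BRL: 1 × 1.6163 ÷ 0.76932 ÷ 2.0608 = 1.019481
Product > 1; profitable direction is BRL → HKD → NOK → BRL.

1.0195 (arbitrage exists)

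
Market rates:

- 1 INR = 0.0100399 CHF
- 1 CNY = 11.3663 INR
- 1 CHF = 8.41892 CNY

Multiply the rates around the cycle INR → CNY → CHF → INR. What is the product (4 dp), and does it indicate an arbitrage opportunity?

1.0409 (arbitrage exists)

Around INR → CNY → CHF → INR: 1 ÷ 11.3663 ÷ 8.41892 ÷ 0.0100399 = 1.040867
Product > 1; profitable direction is INR → CNY → CHF → INR.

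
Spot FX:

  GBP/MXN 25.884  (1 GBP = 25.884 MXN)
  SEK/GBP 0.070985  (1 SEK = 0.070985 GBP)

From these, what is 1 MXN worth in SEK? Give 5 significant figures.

MXN/SEK = 0.54425

1 MXN ÷ 25.884 = 0.0386339 GBP
0.0386339 GBP ÷ 0.070985 = 0.544254 SEK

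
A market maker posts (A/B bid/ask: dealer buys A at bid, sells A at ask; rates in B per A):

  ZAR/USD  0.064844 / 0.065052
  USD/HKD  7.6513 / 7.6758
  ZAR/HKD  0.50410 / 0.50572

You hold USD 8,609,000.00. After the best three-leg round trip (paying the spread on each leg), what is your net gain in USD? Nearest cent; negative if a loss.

Best loop USD → ZAR → HKD → USD:
USD 8,609,000.00 ÷ 0.065052 (buy ZAR at ask) = ZAR 132,340,281.62
ZAR 132,340,281.62 × 0.50410 (sell ZAR at bid) = HKD 66,712,735.97
HKD 66,712,735.97 ÷ 7.6758 (buy USD at ask) = USD 8,691,307.22

Net profit: USD 82,307.22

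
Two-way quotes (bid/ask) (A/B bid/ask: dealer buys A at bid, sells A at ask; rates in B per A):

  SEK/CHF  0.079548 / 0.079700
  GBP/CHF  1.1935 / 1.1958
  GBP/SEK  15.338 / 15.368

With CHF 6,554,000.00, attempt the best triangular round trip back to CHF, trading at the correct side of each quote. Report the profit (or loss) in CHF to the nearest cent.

Best loop CHF → GBP → SEK → CHF:
CHF 6,554,000.00 ÷ 1.1958 (buy GBP at ask) = GBP 5,480,849.64
GBP 5,480,849.64 × 15.338 (sell GBP at bid) = SEK 84,065,271.78
SEK 84,065,271.78 × 0.079548 (sell SEK at bid) = CHF 6,687,224.24

Net profit: CHF 133,224.24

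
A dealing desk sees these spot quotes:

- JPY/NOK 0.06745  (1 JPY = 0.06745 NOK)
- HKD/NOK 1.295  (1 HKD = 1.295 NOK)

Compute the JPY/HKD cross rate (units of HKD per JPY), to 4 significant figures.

1 JPY × 0.06745 = 0.06745 NOK
0.06745 NOK ÷ 1.295 = 0.0520849 HKD

JPY/HKD = 0.05208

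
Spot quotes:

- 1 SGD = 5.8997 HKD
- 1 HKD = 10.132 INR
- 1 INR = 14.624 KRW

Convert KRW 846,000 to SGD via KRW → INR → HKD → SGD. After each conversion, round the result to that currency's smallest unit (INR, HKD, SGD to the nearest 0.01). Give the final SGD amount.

KRW 846,000 ÷ 14.624 = INR 57,850.11
INR 57,850.11 ÷ 10.132 = HKD 5,709.64
HKD 5,709.64 ÷ 5.8997 = SGD 967.78

SGD 967.78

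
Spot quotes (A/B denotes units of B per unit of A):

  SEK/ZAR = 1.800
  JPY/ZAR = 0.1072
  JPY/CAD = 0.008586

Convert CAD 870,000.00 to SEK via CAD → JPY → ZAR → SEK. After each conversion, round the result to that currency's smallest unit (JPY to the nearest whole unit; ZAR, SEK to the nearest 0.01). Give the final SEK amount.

SEK 6,034,630.03

CAD 870,000.00 ÷ 0.008586 = JPY 101,327,743
JPY 101,327,743 × 0.1072 = ZAR 10,862,334.05
ZAR 10,862,334.05 ÷ 1.800 = SEK 6,034,630.03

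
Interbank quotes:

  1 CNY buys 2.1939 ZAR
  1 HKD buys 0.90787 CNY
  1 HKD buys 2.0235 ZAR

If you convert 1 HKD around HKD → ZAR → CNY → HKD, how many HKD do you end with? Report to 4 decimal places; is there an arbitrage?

1.0159 (arbitrage exists)

Around HKD → ZAR → CNY → HKD: 1 × 2.0235 ÷ 2.1939 ÷ 0.90787 = 1.015927
Product > 1; profitable direction is HKD → ZAR → CNY → HKD.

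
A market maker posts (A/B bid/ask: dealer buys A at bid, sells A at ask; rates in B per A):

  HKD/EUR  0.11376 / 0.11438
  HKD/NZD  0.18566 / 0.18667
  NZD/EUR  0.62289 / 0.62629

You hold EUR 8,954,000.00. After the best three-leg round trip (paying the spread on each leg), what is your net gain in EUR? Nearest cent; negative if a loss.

Net profit: EUR 99,087.18

Best loop EUR → HKD → NZD → EUR:
EUR 8,954,000.00 ÷ 0.11438 (buy HKD at ask) = HKD 78,282,916.59
HKD 78,282,916.59 × 0.18566 (sell HKD at bid) = NZD 14,534,006.29
NZD 14,534,006.29 × 0.62289 (sell NZD at bid) = EUR 9,053,087.18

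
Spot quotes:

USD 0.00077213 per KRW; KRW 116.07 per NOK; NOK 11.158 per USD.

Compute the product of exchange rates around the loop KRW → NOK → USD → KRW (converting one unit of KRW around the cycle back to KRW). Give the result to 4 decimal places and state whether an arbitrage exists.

Around KRW → NOK → USD → KRW: 1 ÷ 116.07 ÷ 11.158 ÷ 0.00077213 = 1.000007
Product ≈ 1 (deviation 0.001%, within rounding noise).

1.0000 (no arbitrage)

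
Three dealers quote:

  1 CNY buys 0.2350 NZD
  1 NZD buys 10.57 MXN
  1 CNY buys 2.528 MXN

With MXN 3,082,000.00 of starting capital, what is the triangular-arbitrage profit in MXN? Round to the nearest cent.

Profit: MXN 54,655.73

Profitable loop is MXN → NZD → CNY → MXN:
MXN 3,082,000.00 ÷ 10.57 = NZD 291,579.94
NZD 291,579.94 ÷ 0.2350 = CNY 1,240,765.72
CNY 1,240,765.72 × 2.528 = MXN 3,136,655.73
Profit = MXN 3,136,655.73 − MXN 3,082,000.00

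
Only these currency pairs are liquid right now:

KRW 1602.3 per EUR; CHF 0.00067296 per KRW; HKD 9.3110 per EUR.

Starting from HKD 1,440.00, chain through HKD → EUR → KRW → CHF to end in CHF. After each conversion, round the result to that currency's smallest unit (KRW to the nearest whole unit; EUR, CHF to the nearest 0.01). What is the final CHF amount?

CHF 166.77

HKD 1,440.00 ÷ 9.3110 = EUR 154.66
EUR 154.66 × 1602.3 = KRW 247,812
KRW 247,812 × 0.00067296 = CHF 166.77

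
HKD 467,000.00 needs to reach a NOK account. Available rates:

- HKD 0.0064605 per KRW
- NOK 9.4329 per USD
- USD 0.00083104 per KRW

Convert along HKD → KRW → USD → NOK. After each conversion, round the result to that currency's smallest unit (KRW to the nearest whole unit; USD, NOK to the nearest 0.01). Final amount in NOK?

NOK 566,653.92

HKD 467,000.00 ÷ 0.0064605 = KRW 72,285,427
KRW 72,285,427 × 0.00083104 = USD 60,072.08
USD 60,072.08 × 9.4329 = NOK 566,653.92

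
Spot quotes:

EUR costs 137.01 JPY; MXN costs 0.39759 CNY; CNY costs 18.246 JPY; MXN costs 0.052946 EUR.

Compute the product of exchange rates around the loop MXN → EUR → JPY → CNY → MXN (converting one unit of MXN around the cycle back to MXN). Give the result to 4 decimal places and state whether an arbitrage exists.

1.0000 (no arbitrage)

Around MXN → EUR → JPY → CNY → MXN: 1 × 0.052946 × 137.01 ÷ 18.246 ÷ 0.39759 = 0.999959
Product ≈ 1 (deviation 0.004%, within rounding noise).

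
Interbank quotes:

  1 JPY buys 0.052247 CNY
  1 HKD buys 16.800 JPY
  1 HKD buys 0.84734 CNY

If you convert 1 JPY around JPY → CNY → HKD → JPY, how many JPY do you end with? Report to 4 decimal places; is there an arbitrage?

1.0359 (arbitrage exists)

Around JPY → CNY → HKD → JPY: 1 × 0.052247 ÷ 0.84734 × 16.800 = 1.035888
Product > 1; profitable direction is JPY → CNY → HKD → JPY.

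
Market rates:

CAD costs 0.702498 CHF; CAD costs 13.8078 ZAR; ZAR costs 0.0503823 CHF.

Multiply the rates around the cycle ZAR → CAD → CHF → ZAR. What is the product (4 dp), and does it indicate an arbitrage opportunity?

Around ZAR → CAD → CHF → ZAR: 1 ÷ 13.8078 × 0.702498 ÷ 0.0503823 = 1.009817
Product > 1; profitable direction is ZAR → CAD → CHF → ZAR.

1.0098 (arbitrage exists)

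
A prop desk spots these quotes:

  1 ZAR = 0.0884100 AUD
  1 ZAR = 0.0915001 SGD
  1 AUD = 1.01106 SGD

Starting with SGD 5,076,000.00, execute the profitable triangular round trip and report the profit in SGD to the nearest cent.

Profitable loop is SGD → AUD → ZAR → SGD:
SGD 5,076,000.00 ÷ 1.01106 = AUD 5,020,473.56
AUD 5,020,473.56 ÷ 0.0884100 = ZAR 56,786,263.57
ZAR 56,786,263.57 × 0.0915001 = SGD 5,195,948.80
Profit = SGD 5,195,948.80 − SGD 5,076,000.00

Profit: SGD 119,948.80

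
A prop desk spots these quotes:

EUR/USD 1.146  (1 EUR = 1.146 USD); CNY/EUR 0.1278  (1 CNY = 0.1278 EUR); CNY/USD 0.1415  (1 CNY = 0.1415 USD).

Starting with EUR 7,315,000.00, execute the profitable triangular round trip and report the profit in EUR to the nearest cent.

Profitable loop is EUR → USD → CNY → EUR:
EUR 7,315,000.00 × 1.146 = USD 8,382,990.00
USD 8,382,990.00 ÷ 0.1415 = CNY 59,243,745.58
CNY 59,243,745.58 × 0.1278 = EUR 7,571,350.69
Profit = EUR 7,571,350.69 − EUR 7,315,000.00

Profit: EUR 256,350.69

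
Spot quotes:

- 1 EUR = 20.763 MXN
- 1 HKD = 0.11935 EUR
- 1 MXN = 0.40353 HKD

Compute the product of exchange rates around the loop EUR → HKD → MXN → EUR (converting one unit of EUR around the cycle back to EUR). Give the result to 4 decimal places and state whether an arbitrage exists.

1.0000 (no arbitrage)

Around EUR → HKD → MXN → EUR: 1 ÷ 0.11935 ÷ 0.40353 ÷ 20.763 = 1.000027
Product ≈ 1 (deviation 0.003%, within rounding noise).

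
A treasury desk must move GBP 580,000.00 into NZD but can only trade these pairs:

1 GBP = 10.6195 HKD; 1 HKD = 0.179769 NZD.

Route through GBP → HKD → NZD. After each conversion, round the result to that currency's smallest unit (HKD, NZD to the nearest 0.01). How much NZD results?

GBP 580,000.00 × 10.6195 = HKD 6,159,310.00
HKD 6,159,310.00 × 0.179769 = NZD 1,107,253.00

NZD 1,107,253.00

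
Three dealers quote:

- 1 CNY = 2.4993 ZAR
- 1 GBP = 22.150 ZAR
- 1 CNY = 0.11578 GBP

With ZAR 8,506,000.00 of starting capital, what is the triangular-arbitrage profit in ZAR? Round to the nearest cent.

Profit: ZAR 221,990.50

Profitable loop is ZAR → CNY → GBP → ZAR:
ZAR 8,506,000.00 ÷ 2.4993 = CNY 3,403,352.94
CNY 3,403,352.94 × 0.11578 = GBP 394,040.20
GBP 394,040.20 × 22.150 = ZAR 8,727,990.50
Profit = ZAR 8,727,990.50 − ZAR 8,506,000.00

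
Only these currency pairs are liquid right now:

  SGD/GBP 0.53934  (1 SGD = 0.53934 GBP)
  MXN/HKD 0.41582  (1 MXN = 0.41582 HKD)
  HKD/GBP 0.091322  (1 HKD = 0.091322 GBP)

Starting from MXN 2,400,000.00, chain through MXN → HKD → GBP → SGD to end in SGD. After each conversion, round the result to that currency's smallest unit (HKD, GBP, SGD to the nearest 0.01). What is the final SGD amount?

MXN 2,400,000.00 × 0.41582 = HKD 997,968.00
HKD 997,968.00 × 0.091322 = GBP 91,136.43
GBP 91,136.43 ÷ 0.53934 = SGD 168,977.69

SGD 168,977.69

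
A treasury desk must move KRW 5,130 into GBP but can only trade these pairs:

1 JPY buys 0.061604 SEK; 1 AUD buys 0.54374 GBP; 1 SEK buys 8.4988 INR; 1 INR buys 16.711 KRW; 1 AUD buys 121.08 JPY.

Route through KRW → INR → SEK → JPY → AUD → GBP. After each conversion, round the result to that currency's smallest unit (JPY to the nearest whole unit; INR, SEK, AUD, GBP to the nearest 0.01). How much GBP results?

KRW 5,130 ÷ 16.711 = INR 306.98
INR 306.98 ÷ 8.4988 = SEK 36.12
SEK 36.12 ÷ 0.061604 = JPY 586
JPY 586 ÷ 121.08 = AUD 4.84
AUD 4.84 × 0.54374 = GBP 2.63

GBP 2.63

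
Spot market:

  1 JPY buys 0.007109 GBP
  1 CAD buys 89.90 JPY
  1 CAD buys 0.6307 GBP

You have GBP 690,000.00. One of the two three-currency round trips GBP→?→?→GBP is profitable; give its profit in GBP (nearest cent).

Profit: GBP 9,188.80

Profitable loop is GBP → CAD → JPY → GBP:
GBP 690,000.00 ÷ 0.6307 = CAD 1,094,022.51
CAD 1,094,022.51 × 89.90 = JPY 98,352,624
JPY 98,352,624 × 0.007109 = GBP 699,188.80
Profit = GBP 699,188.80 − GBP 690,000.00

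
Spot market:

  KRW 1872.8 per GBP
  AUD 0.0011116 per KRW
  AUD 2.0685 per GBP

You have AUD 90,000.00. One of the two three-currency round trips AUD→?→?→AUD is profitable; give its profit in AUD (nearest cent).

Profitable loop is AUD → GBP → KRW → AUD:
AUD 90,000.00 ÷ 2.0685 = GBP 43,509.79
GBP 43,509.79 × 1872.8 = KRW 81,485,134
KRW 81,485,134 × 0.0011116 = AUD 90,578.88
Profit = AUD 90,578.88 − AUD 90,000.00

Profit: AUD 578.88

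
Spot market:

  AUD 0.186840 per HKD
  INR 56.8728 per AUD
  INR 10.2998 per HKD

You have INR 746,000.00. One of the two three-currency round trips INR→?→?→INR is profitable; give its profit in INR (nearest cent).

Profitable loop is INR → HKD → AUD → INR:
INR 746,000.00 ÷ 10.2998 = HKD 72,428.59
HKD 72,428.59 × 0.186840 = AUD 13,532.56
AUD 13,532.56 × 56.8728 = INR 769,634.46
Profit = INR 769,634.46 − INR 746,000.00

Profit: INR 23,634.46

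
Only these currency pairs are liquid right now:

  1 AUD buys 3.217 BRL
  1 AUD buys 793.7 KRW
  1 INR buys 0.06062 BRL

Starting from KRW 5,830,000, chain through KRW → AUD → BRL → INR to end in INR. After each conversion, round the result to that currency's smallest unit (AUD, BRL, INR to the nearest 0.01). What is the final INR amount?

KRW 5,830,000 ÷ 793.7 = AUD 7,345.34
AUD 7,345.34 × 3.217 = BRL 23,629.96
BRL 23,629.96 ÷ 0.06062 = INR 389,804.68

INR 389,804.68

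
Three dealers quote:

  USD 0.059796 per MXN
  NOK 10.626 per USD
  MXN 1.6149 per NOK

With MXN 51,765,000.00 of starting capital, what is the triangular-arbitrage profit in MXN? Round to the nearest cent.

Profit: MXN 1,350,808.65

Profitable loop is MXN → USD → NOK → MXN:
MXN 51,765,000.00 × 0.059796 = USD 3,095,339.94
USD 3,095,339.94 × 10.626 = NOK 32,891,082.20
NOK 32,891,082.20 × 1.6149 = MXN 53,115,808.65
Profit = MXN 53,115,808.65 − MXN 51,765,000.00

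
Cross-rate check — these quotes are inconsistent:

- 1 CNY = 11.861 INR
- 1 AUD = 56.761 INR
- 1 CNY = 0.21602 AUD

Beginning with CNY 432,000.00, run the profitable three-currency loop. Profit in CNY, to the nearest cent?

Profitable loop is CNY → AUD → INR → CNY:
CNY 432,000.00 × 0.21602 = AUD 93,320.64
AUD 93,320.64 × 56.761 = INR 5,296,972.85
INR 5,296,972.85 ÷ 11.861 = CNY 446,587.37
Profit = CNY 446,587.37 − CNY 432,000.00

Profit: CNY 14,587.37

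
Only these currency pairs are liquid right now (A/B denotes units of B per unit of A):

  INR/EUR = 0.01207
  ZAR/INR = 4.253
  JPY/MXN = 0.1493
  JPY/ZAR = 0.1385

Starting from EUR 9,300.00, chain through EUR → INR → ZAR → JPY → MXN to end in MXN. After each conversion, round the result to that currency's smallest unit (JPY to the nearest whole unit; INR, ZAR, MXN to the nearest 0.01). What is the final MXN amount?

EUR 9,300.00 ÷ 0.01207 = INR 770,505.39
INR 770,505.39 ÷ 4.253 = ZAR 181,167.50
ZAR 181,167.50 ÷ 0.1385 = JPY 1,308,069
JPY 1,308,069 × 0.1493 = MXN 195,294.70

MXN 195,294.70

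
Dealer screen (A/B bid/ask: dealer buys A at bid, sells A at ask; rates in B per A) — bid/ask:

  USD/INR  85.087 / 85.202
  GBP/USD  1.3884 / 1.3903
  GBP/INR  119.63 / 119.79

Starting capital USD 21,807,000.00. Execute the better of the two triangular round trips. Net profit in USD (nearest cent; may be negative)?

Best loop USD → GBP → INR → USD:
USD 21,807,000.00 ÷ 1.3903 (buy GBP at ask) = GBP 15,685,103.93
GBP 15,685,103.93 × 119.63 (sell GBP at bid) = INR 1,876,408,983.67
INR 1,876,408,983.67 ÷ 85.202 (buy USD at ask) = USD 22,023,062.65

Net profit: USD 216,062.65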